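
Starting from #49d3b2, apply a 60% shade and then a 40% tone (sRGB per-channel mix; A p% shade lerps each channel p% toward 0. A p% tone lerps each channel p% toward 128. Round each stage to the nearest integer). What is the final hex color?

#45665e

#49d3b2 is rgb(73, 211, 178).
A 60% shade moves each channel 60% toward 0:
  R: 73 + 0.6×(0−73) = 73 − 43.8 = 29.2 → 29
  G: 211 − 126.6 = 84.4 → 84
  B: 178 + 0.6×(0−178) = 178 − 106.8 = 71.2 → 71
After the shade: rgb(29, 84, 71) = #1d5447.
Per channel, c → c + 0.4(128 − c):
  R: 29 + 39.6 = 68.6 → 69
  G: 84 + 0.4×(128−84) = 84 + 17.6 = 101.6 → 102
  B: 71 + 22.8 = 93.8 → 94
rgb(69, 102, 94) = #45665e.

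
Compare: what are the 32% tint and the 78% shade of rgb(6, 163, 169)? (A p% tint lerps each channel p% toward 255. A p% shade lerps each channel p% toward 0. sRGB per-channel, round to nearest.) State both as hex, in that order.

#56C0C5, #012425

32% tint:
  R: 6 + 0.32×(255−6) = 6 + 79.68 = 85.68 → 86
  G: 163 + 0.32×(255−163) = 163 + 29.44 = 192.44 → 192
  B: 169 + 27.52 = 196.52 → 197
  → #56C0C5
78% shade:
  R: 6 − 4.68 = 1.32 → 1
  G: 163 + 0.78×(0−163) = 163 − 127.14 = 35.86 → 36
  B: 169 + 0.78×(0−169) = 169 − 131.82 = 37.18 → 37
  → #012425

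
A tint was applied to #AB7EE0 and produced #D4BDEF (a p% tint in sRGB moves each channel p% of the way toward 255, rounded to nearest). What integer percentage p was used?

#AB7EE0 is rgb(171, 126, 224); #D4BDEF is rgb(212, 189, 239).
On the G channel (widest range): 189 ≈ 126 + (p/100)(255 − 126), so p ≈ 100×(189 − 126)/(255 − 126) = 6300/129 = 48.84.
p = 49 reproduces all three channels after rounding.

49%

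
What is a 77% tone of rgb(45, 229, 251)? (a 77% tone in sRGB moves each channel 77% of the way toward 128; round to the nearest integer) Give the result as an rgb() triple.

rgb(109, 151, 156)

A 77% tone moves each channel 77% toward 128:
  R: 45 + 0.77×(128−45) = 45 + 63.91 = 108.91 → 109
  G: 229 + 0.77×(128−229) = 229 − 77.77 = 151.23 → 151
  B: 251 + 0.77×(128−251) = 251 − 94.71 = 156.29 → 156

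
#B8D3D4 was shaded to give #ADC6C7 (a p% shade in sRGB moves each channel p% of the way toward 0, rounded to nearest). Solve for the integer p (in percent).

#B8D3D4 is rgb(184, 211, 212); #ADC6C7 is rgb(173, 198, 199).
On the B channel (widest range): 199 ≈ 212 + (p/100)(0 − 212), so p ≈ 100×(199 − 212)/(0 − 212) = -1300/-212 = 6.13.
p = 6 reproduces all three channels after rounding.

6%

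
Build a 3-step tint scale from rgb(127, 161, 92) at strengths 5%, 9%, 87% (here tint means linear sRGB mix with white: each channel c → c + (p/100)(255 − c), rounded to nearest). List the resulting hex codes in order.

#85A664, #8BA96B, #EEF3EA

5%: (127 + 6.4 = 133.4→133, 161 + 4.7 = 165.7→166, 92 + 8.15 = 100.15→100) → #85A664
9%: (127 + 11.52 = 138.52→139, 161 + 8.46 = 169.46→169, 92 + 14.67 = 106.67→107) → #8BA96B
87%: (127 + 111.36 = 238.36→238, 161 + 81.78 = 242.78→243, 92 + 141.81 = 233.81→234) → #EEF3EA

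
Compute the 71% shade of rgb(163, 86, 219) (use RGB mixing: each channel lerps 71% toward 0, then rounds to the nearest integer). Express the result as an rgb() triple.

rgb(47, 25, 64)

A 71% shade moves each channel 71% toward 0:
  R: 163 − 115.73 = 47.27 → 47
  G: 86 + 0.71×(0−86) = 86 − 61.06 = 24.94 → 25
  B: 219 + 0.71×(0−219) = 219 − 155.49 = 63.51 → 64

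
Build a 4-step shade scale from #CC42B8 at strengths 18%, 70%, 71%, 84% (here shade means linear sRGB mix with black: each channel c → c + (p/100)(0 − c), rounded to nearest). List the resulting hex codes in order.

#CC42B8 is rgb(204, 66, 184).
18%: (204 − 36.72 = 167.28→167, 66 − 11.88 = 54.12→54, 184 − 33.12 = 150.88→151) → #A73697
70%: (204 − 142.8 = 61.2→61, 66 − 46.2 = 19.8→20, 184 − 128.8 = 55.2→55) → #3D1437
71%: (204 − 144.84 = 59.16→59, 66 − 46.86 = 19.14→19, 184 − 130.64 = 53.36→53) → #3B1335
84%: (204 − 171.36 = 32.64→33, 66 − 55.44 = 10.56→11, 184 − 154.56 = 29.44→29) → #210B1D

#A73697, #3D1437, #3B1335, #210B1D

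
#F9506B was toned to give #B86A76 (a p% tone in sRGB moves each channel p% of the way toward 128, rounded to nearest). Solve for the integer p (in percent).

54%

#F9506B is rgb(249, 80, 107); #B86A76 is rgb(184, 106, 118).
On the R channel (widest range): 184 ≈ 249 + (p/100)(128 − 249), so p ≈ 100×(184 − 249)/(128 − 249) = -6500/-121 = 53.72.
p = 54 reproduces all three channels after rounding.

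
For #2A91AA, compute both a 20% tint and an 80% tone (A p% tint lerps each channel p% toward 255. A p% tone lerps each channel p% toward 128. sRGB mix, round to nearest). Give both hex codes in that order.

#55A7BB, #6F8388

#2A91AA is rgb(42, 145, 170).
20% tint:
  R: 42 + 42.6 = 84.6 → 85
  G: 145 + 22 = 167 → 167
  B: 170 + 0.2×(255−170) = 170 + 17 = 187 → 187
  → #55A7BB
80% tone:
  R: 42 + 68.8 = 110.8 → 111
  G: 145 + 0.8×(128−145) = 145 − 13.6 = 131.4 → 131
  B: 170 + 0.8×(128−170) = 170 − 33.6 = 136.4 → 136
  → #6F8388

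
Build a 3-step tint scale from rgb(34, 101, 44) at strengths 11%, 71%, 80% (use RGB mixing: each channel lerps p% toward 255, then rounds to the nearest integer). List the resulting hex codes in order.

#3A7643, #BFD2C2, #D3E0D5

11%: (34 + 24.31 = 58.31→58, 101 + 16.94 = 117.94→118, 44 + 23.21 = 67.21→67) → #3A7643
71%: (34 + 156.91 = 190.91→191, 101 + 109.34 = 210.34→210, 44 + 149.81 = 193.81→194) → #BFD2C2
80%: (34 + 176.8 = 210.8→211, 101 + 123.2 = 224.2→224, 44 + 168.8 = 212.8→213) → #D3E0D5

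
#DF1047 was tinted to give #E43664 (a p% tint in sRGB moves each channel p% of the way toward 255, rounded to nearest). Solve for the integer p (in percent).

#DF1047 is rgb(223, 16, 71); #E43664 is rgb(228, 54, 100).
On the G channel (widest range): 54 ≈ 16 + (p/100)(255 − 16), so p ≈ 100×(54 − 16)/(255 − 16) = 3800/239 = 15.90.
p = 16 reproduces all three channels after rounding.

16%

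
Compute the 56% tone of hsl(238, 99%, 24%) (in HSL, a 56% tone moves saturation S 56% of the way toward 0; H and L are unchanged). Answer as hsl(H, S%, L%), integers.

hsl(238, 44%, 24%)

S moves 56% from 99 toward 0: 99 − 55.44 = 43.56 → 44.
H and L are unchanged.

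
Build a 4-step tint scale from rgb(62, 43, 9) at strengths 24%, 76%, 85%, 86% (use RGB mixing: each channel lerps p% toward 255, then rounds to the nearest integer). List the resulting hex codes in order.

24%: (62 + 46.32 = 108.32→108, 43 + 50.88 = 93.88→94, 9 + 59.04 = 68.04→68) → #6C5E44
76%: (62 + 146.68 = 208.68→209, 43 + 161.12 = 204.12→204, 9 + 186.96 = 195.96→196) → #D1CCC4
85%: (62 + 164.05 = 226.05→226, 43 + 180.2 = 223.2→223, 9 + 209.1 = 218.1→218) → #E2DFDA
86%: (62 + 165.98 = 227.98→228, 43 + 182.32 = 225.32→225, 9 + 211.56 = 220.56→221) → #E4E1DD

#6C5E44, #D1CCC4, #E2DFDA, #E4E1DD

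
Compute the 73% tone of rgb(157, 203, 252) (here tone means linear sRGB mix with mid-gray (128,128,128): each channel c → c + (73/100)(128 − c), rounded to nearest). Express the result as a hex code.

Per channel, c → c + 0.73(128 − c):
  R: 157 + 0.73×(128−157) = 157 − 21.17 = 135.83 → 136
  G: 203 + 0.73×(128−203) = 203 − 54.75 = 148.25 → 148
  B: 252 − 90.52 = 161.48 → 161
rgb(136, 148, 161) = #8894A1.

#8894A1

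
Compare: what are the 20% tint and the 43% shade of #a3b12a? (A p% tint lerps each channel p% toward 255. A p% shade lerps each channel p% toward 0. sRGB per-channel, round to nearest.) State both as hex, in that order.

#a3b12a is rgb(163, 177, 42).
20% tint:
  R: 163 + 18.4 = 181.4 → 181
  G: 177 + 0.2×(255−177) = 177 + 15.6 = 192.6 → 193
  B: 42 + 0.2×(255−42) = 42 + 42.6 = 84.6 → 85
  → #b5c155
43% shade:
  R: 163 − 70.09 = 92.91 → 93
  G: 177 − 76.11 = 100.89 → 101
  B: 42 − 18.06 = 23.94 → 24
  → #5d6518

#b5c155, #5d6518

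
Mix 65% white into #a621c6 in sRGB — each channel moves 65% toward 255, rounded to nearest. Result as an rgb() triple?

#a621c6 is rgb(166, 33, 198).
A 65% tint moves each channel 65% toward 255:
  R: 166 + 0.65×(255−166) = 166 + 57.85 = 223.85 → 224
  G: 33 + 144.3 = 177.3 → 177
  B: 198 + 0.65×(255−198) = 198 + 37.05 = 235.05 → 235

rgb(224, 177, 235)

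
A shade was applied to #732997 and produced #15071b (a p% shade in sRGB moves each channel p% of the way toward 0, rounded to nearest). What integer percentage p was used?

#732997 is rgb(115, 41, 151); #15071b is rgb(21, 7, 27).
On the B channel (widest range): 27 ≈ 151 + (p/100)(0 − 151), so p ≈ 100×(27 − 151)/(0 − 151) = -12400/-151 = 82.12.
p = 82 reproduces all three channels after rounding.

82%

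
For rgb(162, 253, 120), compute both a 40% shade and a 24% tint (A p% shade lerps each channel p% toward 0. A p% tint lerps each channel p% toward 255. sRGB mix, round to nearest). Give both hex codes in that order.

#619848, #B8FD98

40% shade:
  R: 162 − 64.8 = 97.2 → 97
  G: 253 + 0.4×(0−253) = 253 − 101.2 = 151.8 → 152
  B: 120 − 48 = 72 → 72
  → #619848
24% tint:
  R: 162 + 0.24×(255−162) = 162 + 22.32 = 184.32 → 184
  G: 253 + 0.48 = 253.48 → 253
  B: 120 + 0.24×(255−120) = 120 + 32.4 = 152.4 → 152
  → #B8FD98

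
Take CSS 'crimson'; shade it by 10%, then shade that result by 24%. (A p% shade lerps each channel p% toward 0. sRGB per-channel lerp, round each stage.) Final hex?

#960e29

CSS crimson is rgb(220, 20, 60).
Lerp each channel 10% toward 0:
  R: 220 + 0.1×(0−220) = 220 − 22 = 198 → 198
  G: 20 + 0.1×(0−20) = 20 − 2 = 18 → 18
  B: 60 + 0.1×(0−60) = 60 − 6 = 54 → 54
After the shade: rgb(198, 18, 54) = #c61236.
Lerp each channel 24% toward 0:
  R: 198 + 0.24×(0−198) = 198 − 47.52 = 150.48 → 150
  G: 18 + 0.24×(0−18) = 18 − 4.32 = 13.68 → 14
  B: 54 + 0.24×(0−54) = 54 − 12.96 = 41.04 → 41
rgb(150, 14, 41) = #960e29.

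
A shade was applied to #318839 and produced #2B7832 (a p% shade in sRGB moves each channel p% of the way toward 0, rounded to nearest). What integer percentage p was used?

12%

#318839 is rgb(49, 136, 57); #2B7832 is rgb(43, 120, 50).
On the G channel (widest range): 120 ≈ 136 + (p/100)(0 − 136), so p ≈ 100×(120 − 136)/(0 − 136) = -1600/-136 = 11.76.
p = 12 reproduces all three channels after rounding.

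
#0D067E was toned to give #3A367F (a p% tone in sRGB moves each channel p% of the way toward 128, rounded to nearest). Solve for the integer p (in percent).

39%

#0D067E is rgb(13, 6, 126); #3A367F is rgb(58, 54, 127).
On the G channel (widest range): 54 ≈ 6 + (p/100)(128 − 6), so p ≈ 100×(54 − 6)/(128 − 6) = 4800/122 = 39.34.
p = 39 reproduces all three channels after rounding.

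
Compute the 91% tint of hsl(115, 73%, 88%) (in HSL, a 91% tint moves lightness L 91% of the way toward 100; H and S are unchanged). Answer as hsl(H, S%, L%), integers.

L moves 91% from 88 toward 100: 88 + 10.92 = 98.92 → 99.
H and S are unchanged.

hsl(115, 73%, 99%)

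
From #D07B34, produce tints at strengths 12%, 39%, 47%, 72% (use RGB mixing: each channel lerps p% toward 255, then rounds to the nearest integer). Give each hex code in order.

#D68B4C, #E2AE83, #E6B993, #F2DAC6

#D07B34 is rgb(208, 123, 52).
12%: (208 + 5.64 = 213.64→214, 123 + 15.84 = 138.84→139, 52 + 24.36 = 76.36→76) → #D68B4C
39%: (208 + 18.33 = 226.33→226, 123 + 51.48 = 174.48→174, 52 + 79.17 = 131.17→131) → #E2AE83
47%: (208 + 22.09 = 230.09→230, 123 + 62.04 = 185.04→185, 52 + 95.41 = 147.41→147) → #E6B993
72%: (208 + 33.84 = 241.84→242, 123 + 95.04 = 218.04→218, 52 + 146.16 = 198.16→198) → #F2DAC6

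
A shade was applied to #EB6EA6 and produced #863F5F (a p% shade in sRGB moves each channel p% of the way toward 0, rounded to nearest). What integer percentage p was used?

43%

#EB6EA6 is rgb(235, 110, 166); #863F5F is rgb(134, 63, 95).
On the R channel (widest range): 134 ≈ 235 + (p/100)(0 − 235), so p ≈ 100×(134 − 235)/(0 − 235) = -10100/-235 = 42.98.
p = 43 reproduces all three channels after rounding.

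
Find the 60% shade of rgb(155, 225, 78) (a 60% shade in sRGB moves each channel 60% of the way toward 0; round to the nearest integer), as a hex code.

#3E5A1F

Lerp each channel 60% toward 0:
  R: 155 + 0.6×(0−155) = 155 − 93 = 62 → 62
  G: 225 + 0.6×(0−225) = 225 − 135 = 90 → 90
  B: 78 − 46.8 = 31.2 → 31
rgb(62, 90, 31) = #3E5A1F.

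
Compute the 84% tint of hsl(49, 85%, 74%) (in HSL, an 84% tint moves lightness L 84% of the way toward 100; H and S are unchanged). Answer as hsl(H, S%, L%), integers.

L moves 84% from 74 toward 100: 74 + 21.84 = 95.84 → 96.
H and S are unchanged.

hsl(49, 85%, 96%)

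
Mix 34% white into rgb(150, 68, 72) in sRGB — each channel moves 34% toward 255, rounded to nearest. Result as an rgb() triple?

rgb(186, 132, 134)

A 34% tint moves each channel 34% toward 255:
  R: 150 + 0.34×(255−150) = 150 + 35.7 = 185.7 → 186
  G: 68 + 63.58 = 131.58 → 132
  B: 72 + 62.22 = 134.22 → 134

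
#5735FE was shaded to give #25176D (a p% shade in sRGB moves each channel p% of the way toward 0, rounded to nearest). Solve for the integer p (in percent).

57%

#5735FE is rgb(87, 53, 254); #25176D is rgb(37, 23, 109).
On the B channel (widest range): 109 ≈ 254 + (p/100)(0 − 254), so p ≈ 100×(109 − 254)/(0 − 254) = -14500/-254 = 57.09.
p = 57 reproduces all three channels after rounding.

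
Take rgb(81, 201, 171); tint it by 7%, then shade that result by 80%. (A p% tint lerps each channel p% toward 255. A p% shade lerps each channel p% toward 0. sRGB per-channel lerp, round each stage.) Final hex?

Lerp each channel 7% toward 255:
  R: 81 + 0.07×(255−81) = 81 + 12.18 = 93.18 → 93
  G: 201 + 0.07×(255−201) = 201 + 3.78 = 204.78 → 205
  B: 171 + 5.88 = 176.88 → 177
After the tint: rgb(93, 205, 177) = #5DCDB1.
Lerp each channel 80% toward 0:
  R: 93 − 74.4 = 18.6 → 19
  G: 205 + 0.8×(0−205) = 205 − 164 = 41 → 41
  B: 177 + 0.8×(0−177) = 177 − 141.6 = 35.4 → 35
rgb(19, 41, 35) = #132923.

#132923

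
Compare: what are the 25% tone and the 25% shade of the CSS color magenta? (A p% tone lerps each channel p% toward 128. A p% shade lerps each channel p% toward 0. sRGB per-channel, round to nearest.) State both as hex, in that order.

CSS magenta is rgb(255, 0, 255).
25% tone:
  R: 255 + 0.25×(128−255) = 255 − 31.75 = 223.25 → 223
  G: 0 + 0.25×(128−0) = 0 + 32 = 32 → 32
  B: 255 − 31.75 = 223.25 → 223
  → #DF20DF
25% shade:
  R: 255 + 0.25×(0−255) = 255 − 63.75 = 191.25 → 191
  G: 0 + 0.25×(0−0) = 0 + 0 = 0 → 0
  B: 255 + 0.25×(0−255) = 255 − 63.75 = 191.25 → 191
  → #BF00BF

#DF20DF, #BF00BF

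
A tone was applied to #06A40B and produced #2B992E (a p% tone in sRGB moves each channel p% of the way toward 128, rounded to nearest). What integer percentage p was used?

#06A40B is rgb(6, 164, 11); #2B992E is rgb(43, 153, 46).
On the R channel (widest range): 43 ≈ 6 + (p/100)(128 − 6), so p ≈ 100×(43 − 6)/(128 − 6) = 3700/122 = 30.33.
p = 30 reproduces all three channels after rounding.

30%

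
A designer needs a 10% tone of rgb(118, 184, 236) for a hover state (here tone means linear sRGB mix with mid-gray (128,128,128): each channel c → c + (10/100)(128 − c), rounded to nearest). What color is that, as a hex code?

A 10% tone moves each channel 10% toward 128:
  R: 118 + 0.1×(128−118) = 118 + 1 = 119 → 119
  G: 184 − 5.6 = 178.4 → 178
  B: 236 − 10.8 = 225.2 → 225
rgb(119, 178, 225) = #77b2e1.

#77b2e1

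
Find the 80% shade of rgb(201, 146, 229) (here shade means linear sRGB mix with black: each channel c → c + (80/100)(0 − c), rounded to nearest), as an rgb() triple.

rgb(40, 29, 46)

Per channel, c → c + 0.8(0 − c):
  R: 201 + 0.8×(0−201) = 201 − 160.8 = 40.2 → 40
  G: 146 − 116.8 = 29.2 → 29
  B: 229 − 183.2 = 45.8 → 46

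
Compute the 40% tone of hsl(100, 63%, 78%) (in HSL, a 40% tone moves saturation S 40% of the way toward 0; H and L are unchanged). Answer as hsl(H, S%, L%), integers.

hsl(100, 38%, 78%)

S moves 40% from 63 toward 0: 63 − 25.2 = 37.8 → 38.
H and L are unchanged.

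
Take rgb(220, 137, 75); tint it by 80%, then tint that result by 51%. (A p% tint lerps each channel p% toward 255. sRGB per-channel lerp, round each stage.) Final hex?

An 80% tint moves each channel 80% toward 255:
  R: 220 + 0.8×(255−220) = 220 + 28 = 248 → 248
  G: 137 + 0.8×(255−137) = 137 + 94.4 = 231.4 → 231
  B: 75 + 0.8×(255−75) = 75 + 144 = 219 → 219
After the tint: rgb(248, 231, 219) = #F8E7DB.
A 51% tint moves each channel 51% toward 255:
  R: 248 + 0.51×(255−248) = 248 + 3.57 = 251.57 → 252
  G: 231 + 0.51×(255−231) = 231 + 12.24 = 243.24 → 243
  B: 219 + 0.51×(255−219) = 219 + 18.36 = 237.36 → 237
rgb(252, 243, 237) = #FCF3ED.

#FCF3ED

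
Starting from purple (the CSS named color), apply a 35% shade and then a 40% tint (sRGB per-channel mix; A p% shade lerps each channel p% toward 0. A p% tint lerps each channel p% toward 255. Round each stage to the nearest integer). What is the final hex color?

#986698

CSS purple is rgb(128, 0, 128).
Per channel, c → c + 0.35(0 − c):
  R: 128 + 0.35×(0−128) = 128 − 44.8 = 83.2 → 83
  G: 0 + 0.35×(0−0) = 0 + 0 = 0 → 0
  B: 128 + 0.35×(0−128) = 128 − 44.8 = 83.2 → 83
After the shade: rgb(83, 0, 83) = #530053.
Per channel, c → c + 0.4(255 − c):
  R: 83 + 68.8 = 151.8 → 152
  G: 0 + 102 = 102 → 102
  B: 83 + 68.8 = 151.8 → 152
rgb(152, 102, 152) = #986698.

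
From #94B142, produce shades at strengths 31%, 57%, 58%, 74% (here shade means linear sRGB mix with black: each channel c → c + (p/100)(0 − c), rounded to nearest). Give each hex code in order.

#94B142 is rgb(148, 177, 66).
31%: (148 − 45.88 = 102.12→102, 177 − 54.87 = 122.13→122, 66 − 20.46 = 45.54→46) → #667A2E
57%: (148 − 84.36 = 63.64→64, 177 − 100.89 = 76.11→76, 66 − 37.62 = 28.38→28) → #404C1C
58%: (148 − 85.84 = 62.16→62, 177 − 102.66 = 74.34→74, 66 − 38.28 = 27.72→28) → #3E4A1C
74%: (148 − 109.52 = 38.48→38, 177 − 130.98 = 46.02→46, 66 − 48.84 = 17.16→17) → #262E11

#667A2E, #404C1C, #3E4A1C, #262E11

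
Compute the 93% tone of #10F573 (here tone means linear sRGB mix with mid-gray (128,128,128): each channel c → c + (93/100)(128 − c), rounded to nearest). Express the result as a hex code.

#78887F

#10F573 is rgb(16, 245, 115).
A 93% tone moves each channel 93% toward 128:
  R: 16 + 104.16 = 120.16 → 120
  G: 245 + 0.93×(128−245) = 245 − 108.81 = 136.19 → 136
  B: 115 + 0.93×(128−115) = 115 + 12.09 = 127.09 → 127
rgb(120, 136, 127) = #78887F.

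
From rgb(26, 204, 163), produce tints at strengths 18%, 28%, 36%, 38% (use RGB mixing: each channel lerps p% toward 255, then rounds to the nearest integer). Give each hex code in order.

18%: (26 + 41.22 = 67.22→67, 204 + 9.18 = 213.18→213, 163 + 16.56 = 179.56→180) → #43D5B4
28%: (26 + 64.12 = 90.12→90, 204 + 14.28 = 218.28→218, 163 + 25.76 = 188.76→189) → #5ADABD
36%: (26 + 82.44 = 108.44→108, 204 + 18.36 = 222.36→222, 163 + 33.12 = 196.12→196) → #6CDEC4
38%: (26 + 87.02 = 113.02→113, 204 + 19.38 = 223.38→223, 163 + 34.96 = 197.96→198) → #71DFC6

#43D5B4, #5ADABD, #6CDEC4, #71DFC6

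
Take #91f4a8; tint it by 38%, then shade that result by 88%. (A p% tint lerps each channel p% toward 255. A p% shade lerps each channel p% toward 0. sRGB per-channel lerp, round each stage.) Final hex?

#91f4a8 is rgb(145, 244, 168).
A 38% tint moves each channel 38% toward 255:
  R: 145 + 0.38×(255−145) = 145 + 41.8 = 186.8 → 187
  G: 244 + 0.38×(255−244) = 244 + 4.18 = 248.18 → 248
  B: 168 + 33.06 = 201.06 → 201
After the tint: rgb(187, 248, 201) = #bbf8c9.
An 88% shade moves each channel 88% toward 0:
  R: 187 + 0.88×(0−187) = 187 − 164.56 = 22.44 → 22
  G: 248 − 218.24 = 29.76 → 30
  B: 201 + 0.88×(0−201) = 201 − 176.88 = 24.12 → 24
rgb(22, 30, 24) = #161e18.

#161e18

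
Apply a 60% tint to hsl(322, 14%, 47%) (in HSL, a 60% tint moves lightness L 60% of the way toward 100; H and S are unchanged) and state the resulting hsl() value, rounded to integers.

hsl(322, 14%, 79%)

L moves 60% from 47 toward 100: 47 + 31.8 = 78.8 → 79.
H and S are unchanged.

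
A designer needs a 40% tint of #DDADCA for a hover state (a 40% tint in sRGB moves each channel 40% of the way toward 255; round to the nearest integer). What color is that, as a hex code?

#EBCEDF

#DDADCA is rgb(221, 173, 202).
Per channel, c → c + 0.4(255 − c):
  R: 221 + 0.4×(255−221) = 221 + 13.6 = 234.6 → 235
  G: 173 + 32.8 = 205.8 → 206
  B: 202 + 21.2 = 223.2 → 223
rgb(235, 206, 223) = #EBCEDF.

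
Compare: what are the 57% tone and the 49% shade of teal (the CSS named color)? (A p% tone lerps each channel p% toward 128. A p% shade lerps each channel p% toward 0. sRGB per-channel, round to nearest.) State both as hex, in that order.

#498080, #004141

CSS teal is rgb(0, 128, 128).
57% tone:
  R: 0 + 72.96 = 72.96 → 73
  G: 128 + 0.57×(128−128) = 128 + 0 = 128 → 128
  B: 128 + 0.57×(128−128) = 128 + 0 = 128 → 128
  → #498080
49% shade:
  R: 0 + 0.49×(0−0) = 0 + 0 = 0 → 0
  G: 128 + 0.49×(0−128) = 128 − 62.72 = 65.28 → 65
  B: 128 + 0.49×(0−128) = 128 − 62.72 = 65.28 → 65
  → #004141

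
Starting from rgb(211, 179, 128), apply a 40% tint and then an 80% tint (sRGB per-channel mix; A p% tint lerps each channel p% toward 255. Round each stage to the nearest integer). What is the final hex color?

A 40% tint moves each channel 40% toward 255:
  R: 211 + 0.4×(255−211) = 211 + 17.6 = 228.6 → 229
  G: 179 + 30.4 = 209.4 → 209
  B: 128 + 0.4×(255−128) = 128 + 50.8 = 178.8 → 179
After the tint: rgb(229, 209, 179) = #E5D1B3.
Lerp each channel 80% toward 255:
  R: 229 + 20.8 = 249.8 → 250
  G: 209 + 36.8 = 245.8 → 246
  B: 179 + 0.8×(255−179) = 179 + 60.8 = 239.8 → 240
rgb(250, 246, 240) = #FAF6F0.

#FAF6F0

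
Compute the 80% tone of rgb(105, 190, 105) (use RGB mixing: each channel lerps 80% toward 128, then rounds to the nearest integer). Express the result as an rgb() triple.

rgb(123, 140, 123)

Per channel, c → c + 0.8(128 − c):
  R: 105 + 18.4 = 123.4 → 123
  G: 190 − 49.6 = 140.4 → 140
  B: 105 + 18.4 = 123.4 → 123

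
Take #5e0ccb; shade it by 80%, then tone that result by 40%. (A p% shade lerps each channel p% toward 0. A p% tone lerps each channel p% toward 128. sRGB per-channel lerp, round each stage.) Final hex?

#3f344c

#5e0ccb is rgb(94, 12, 203).
Per channel, c → c + 0.8(0 − c):
  R: 94 − 75.2 = 18.8 → 19
  G: 12 + 0.8×(0−12) = 12 − 9.6 = 2.4 → 2
  B: 203 + 0.8×(0−203) = 203 − 162.4 = 40.6 → 41
After the shade: rgb(19, 2, 41) = #130229.
Per channel, c → c + 0.4(128 − c):
  R: 19 + 0.4×(128−19) = 19 + 43.6 = 62.6 → 63
  G: 2 + 0.4×(128−2) = 2 + 50.4 = 52.4 → 52
  B: 41 + 0.4×(128−41) = 41 + 34.8 = 75.8 → 76
rgb(63, 52, 76) = #3f344c.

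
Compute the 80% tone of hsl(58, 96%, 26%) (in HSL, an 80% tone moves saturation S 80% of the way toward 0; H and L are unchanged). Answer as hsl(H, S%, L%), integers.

S moves 80% from 96 toward 0: 96 − 76.8 = 19.2 → 19.
H and L are unchanged.

hsl(58, 19%, 26%)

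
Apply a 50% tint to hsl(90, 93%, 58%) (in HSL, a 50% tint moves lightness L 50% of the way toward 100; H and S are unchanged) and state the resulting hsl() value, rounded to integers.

L moves 50% from 58 toward 100: 58 + 21 = 79 → 79.
H and S are unchanged.

hsl(90, 93%, 79%)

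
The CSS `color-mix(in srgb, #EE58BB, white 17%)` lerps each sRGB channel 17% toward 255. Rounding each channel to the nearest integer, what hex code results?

#F174C7

#EE58BB is rgb(238, 88, 187).
A 17% tint moves each channel 17% toward 255:
  R: 238 + 0.17×(255−238) = 238 + 2.89 = 240.89 → 241
  G: 88 + 0.17×(255−88) = 88 + 28.39 = 116.39 → 116
  B: 187 + 0.17×(255−187) = 187 + 11.56 = 198.56 → 199
rgb(241, 116, 199) = #F174C7.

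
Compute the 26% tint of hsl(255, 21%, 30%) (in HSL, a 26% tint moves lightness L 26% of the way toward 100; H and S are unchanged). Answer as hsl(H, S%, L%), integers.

L moves 26% from 30 toward 100: 30 + 18.2 = 48.2 → 48.
H and S are unchanged.

hsl(255, 21%, 48%)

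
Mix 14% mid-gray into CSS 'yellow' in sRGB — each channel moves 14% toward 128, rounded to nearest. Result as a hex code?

#eded12

CSS yellow is rgb(255, 255, 0).
Per channel, c → c + 0.14(128 − c):
  R: 255 + 0.14×(128−255) = 255 − 17.78 = 237.22 → 237
  G: 255 − 17.78 = 237.22 → 237
  B: 0 + 17.92 = 17.92 → 18
rgb(237, 237, 18) = #eded12.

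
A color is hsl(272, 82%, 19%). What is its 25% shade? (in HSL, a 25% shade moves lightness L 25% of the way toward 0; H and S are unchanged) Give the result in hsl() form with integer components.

hsl(272, 82%, 14%)

L moves 25% from 19 toward 0: 19 − 4.75 = 14.25 → 14.
H and S are unchanged.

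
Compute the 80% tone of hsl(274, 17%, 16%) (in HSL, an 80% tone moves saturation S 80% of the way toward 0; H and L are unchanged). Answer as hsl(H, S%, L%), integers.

S moves 80% from 17 toward 0: 17 − 13.6 = 3.4 → 3.
H and L are unchanged.

hsl(274, 3%, 16%)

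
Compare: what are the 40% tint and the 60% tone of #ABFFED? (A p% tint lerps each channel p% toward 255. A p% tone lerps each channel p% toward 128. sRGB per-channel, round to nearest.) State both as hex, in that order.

#CDFFF4, #91B3AC

#ABFFED is rgb(171, 255, 237).
40% tint:
  R: 171 + 0.4×(255−171) = 171 + 33.6 = 204.6 → 205
  G: 255 + 0 = 255 → 255
  B: 237 + 7.2 = 244.2 → 244
  → #CDFFF4
60% tone:
  R: 171 + 0.6×(128−171) = 171 − 25.8 = 145.2 → 145
  G: 255 − 76.2 = 178.8 → 179
  B: 237 + 0.6×(128−237) = 237 − 65.4 = 171.6 → 172
  → #91B3AC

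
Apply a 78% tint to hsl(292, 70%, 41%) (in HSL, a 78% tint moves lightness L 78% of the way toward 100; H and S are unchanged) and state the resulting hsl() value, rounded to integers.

hsl(292, 70%, 87%)

L moves 78% from 41 toward 100: 41 + 46.02 = 87.02 → 87.
H and S are unchanged.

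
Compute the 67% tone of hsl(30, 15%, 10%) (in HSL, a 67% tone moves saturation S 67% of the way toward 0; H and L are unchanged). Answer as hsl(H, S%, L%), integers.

S moves 67% from 15 toward 0: 15 − 10.05 = 4.95 → 5.
H and L are unchanged.

hsl(30, 5%, 10%)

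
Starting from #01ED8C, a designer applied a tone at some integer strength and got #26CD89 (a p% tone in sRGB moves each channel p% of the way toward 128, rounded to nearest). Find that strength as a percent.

29%

#01ED8C is rgb(1, 237, 140); #26CD89 is rgb(38, 205, 137).
On the R channel (widest range): 38 ≈ 1 + (p/100)(128 − 1), so p ≈ 100×(38 − 1)/(128 − 1) = 3700/127 = 29.13.
p = 29 reproduces all three channels after rounding.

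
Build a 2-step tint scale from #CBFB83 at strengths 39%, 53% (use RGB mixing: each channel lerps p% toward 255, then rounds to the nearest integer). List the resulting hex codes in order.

#DFFDB3, #E7FDC5

#CBFB83 is rgb(203, 251, 131).
39%: (203 + 20.28 = 223.28→223, 251 + 1.56 = 252.56→253, 131 + 48.36 = 179.36→179) → #DFFDB3
53%: (203 + 27.56 = 230.56→231, 251 + 2.12 = 253.12→253, 131 + 65.72 = 196.72→197) → #E7FDC5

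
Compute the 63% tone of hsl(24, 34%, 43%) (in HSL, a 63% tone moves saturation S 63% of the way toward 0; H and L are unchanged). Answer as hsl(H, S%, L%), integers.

S moves 63% from 34 toward 0: 34 − 21.42 = 12.58 → 13.
H and L are unchanged.

hsl(24, 13%, 43%)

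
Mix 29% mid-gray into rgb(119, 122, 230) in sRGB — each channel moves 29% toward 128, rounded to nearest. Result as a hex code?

Lerp each channel 29% toward 128:
  R: 119 + 2.61 = 121.61 → 122
  G: 122 + 0.29×(128−122) = 122 + 1.74 = 123.74 → 124
  B: 230 + 0.29×(128−230) = 230 − 29.58 = 200.42 → 200
rgb(122, 124, 200) = #7a7cc8.

#7a7cc8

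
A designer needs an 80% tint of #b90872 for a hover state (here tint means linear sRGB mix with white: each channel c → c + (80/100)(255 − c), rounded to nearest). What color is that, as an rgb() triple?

rgb(241, 206, 227)

#b90872 is rgb(185, 8, 114).
Per channel, c → c + 0.8(255 − c):
  R: 185 + 0.8×(255−185) = 185 + 56 = 241 → 241
  G: 8 + 0.8×(255−8) = 8 + 197.6 = 205.6 → 206
  B: 114 + 112.8 = 226.8 → 227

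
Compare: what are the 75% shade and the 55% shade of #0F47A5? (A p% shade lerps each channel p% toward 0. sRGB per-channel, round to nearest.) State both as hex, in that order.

#041229, #07204A

#0F47A5 is rgb(15, 71, 165).
75% shade:
  R: 15 + 0.75×(0−15) = 15 − 11.25 = 3.75 → 4
  G: 71 − 53.25 = 17.75 → 18
  B: 165 − 123.75 = 41.25 → 41
  → #041229
55% shade:
  R: 15 − 8.25 = 6.75 → 7
  G: 71 − 39.05 = 31.95 → 32
  B: 165 + 0.55×(0−165) = 165 − 90.75 = 74.25 → 74
  → #07204A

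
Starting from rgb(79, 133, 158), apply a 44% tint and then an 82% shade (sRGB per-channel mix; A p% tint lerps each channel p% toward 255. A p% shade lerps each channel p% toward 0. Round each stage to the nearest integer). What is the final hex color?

Lerp each channel 44% toward 255:
  R: 79 + 0.44×(255−79) = 79 + 77.44 = 156.44 → 156
  G: 133 + 0.44×(255−133) = 133 + 53.68 = 186.68 → 187
  B: 158 + 0.44×(255−158) = 158 + 42.68 = 200.68 → 201
After the tint: rgb(156, 187, 201) = #9CBBC9.
Lerp each channel 82% toward 0:
  R: 156 + 0.82×(0−156) = 156 − 127.92 = 28.08 → 28
  G: 187 − 153.34 = 33.66 → 34
  B: 201 + 0.82×(0−201) = 201 − 164.82 = 36.18 → 36
rgb(28, 34, 36) = #1C2224.

#1C2224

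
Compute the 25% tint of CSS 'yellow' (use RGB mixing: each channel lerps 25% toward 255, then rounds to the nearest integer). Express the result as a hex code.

CSS yellow is rgb(255, 255, 0).
Lerp each channel 25% toward 255:
  R: 255 + 0.25×(255−255) = 255 + 0 = 255 → 255
  G: 255 + 0.25×(255−255) = 255 + 0 = 255 → 255
  B: 0 + 0.25×(255−0) = 0 + 63.75 = 63.75 → 64
rgb(255, 255, 64) = #FFFF40.

#FFFF40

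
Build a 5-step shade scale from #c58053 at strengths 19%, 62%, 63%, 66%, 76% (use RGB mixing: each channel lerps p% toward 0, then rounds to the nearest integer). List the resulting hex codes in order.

#a06843, #4b3120, #492f1f, #432c1c, #2f1f14

#c58053 is rgb(197, 128, 83).
19%: (197 − 37.43 = 159.57→160, 128 − 24.32 = 103.68→104, 83 − 15.77 = 67.23→67) → #a06843
62%: (197 − 122.14 = 74.86→75, 128 − 79.36 = 48.64→49, 83 − 51.46 = 31.54→32) → #4b3120
63%: (197 − 124.11 = 72.89→73, 128 − 80.64 = 47.36→47, 83 − 52.29 = 30.71→31) → #492f1f
66%: (197 − 130.02 = 66.98→67, 128 − 84.48 = 43.52→44, 83 − 54.78 = 28.22→28) → #432c1c
76%: (197 − 149.72 = 47.28→47, 128 − 97.28 = 30.72→31, 83 − 63.08 = 19.92→20) → #2f1f14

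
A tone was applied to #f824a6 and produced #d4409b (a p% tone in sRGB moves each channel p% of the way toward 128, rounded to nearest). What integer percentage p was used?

30%

#f824a6 is rgb(248, 36, 166); #d4409b is rgb(212, 64, 155).
On the R channel (widest range): 212 ≈ 248 + (p/100)(128 − 248), so p ≈ 100×(212 − 248)/(128 − 248) = -3600/-120 = 30.00.
p = 30 reproduces all three channels after rounding.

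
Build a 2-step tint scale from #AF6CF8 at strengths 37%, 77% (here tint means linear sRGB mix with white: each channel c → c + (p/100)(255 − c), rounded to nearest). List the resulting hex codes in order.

#CDA2FB, #EDDDFD

#AF6CF8 is rgb(175, 108, 248).
37%: (175 + 29.6 = 204.6→205, 108 + 54.39 = 162.39→162, 248 + 2.59 = 250.59→251) → #CDA2FB
77%: (175 + 61.6 = 236.6→237, 108 + 113.19 = 221.19→221, 248 + 5.39 = 253.39→253) → #EDDDFD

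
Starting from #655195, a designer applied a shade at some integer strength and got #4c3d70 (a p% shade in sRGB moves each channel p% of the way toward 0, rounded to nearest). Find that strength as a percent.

#655195 is rgb(101, 81, 149); #4c3d70 is rgb(76, 61, 112).
On the B channel (widest range): 112 ≈ 149 + (p/100)(0 − 149), so p ≈ 100×(112 − 149)/(0 − 149) = -3700/-149 = 24.83.
p = 25 reproduces all three channels after rounding.

25%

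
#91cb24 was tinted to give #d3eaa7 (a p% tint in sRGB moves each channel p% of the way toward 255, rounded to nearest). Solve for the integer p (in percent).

#91cb24 is rgb(145, 203, 36); #d3eaa7 is rgb(211, 234, 167).
On the B channel (widest range): 167 ≈ 36 + (p/100)(255 − 36), so p ≈ 100×(167 − 36)/(255 − 36) = 13100/219 = 59.82.
p = 60 reproduces all three channels after rounding.

60%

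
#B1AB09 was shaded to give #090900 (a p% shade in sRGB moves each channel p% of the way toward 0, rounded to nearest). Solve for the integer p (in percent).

#B1AB09 is rgb(177, 171, 9); #090900 is rgb(9, 9, 0).
On the R channel (widest range): 9 ≈ 177 + (p/100)(0 − 177), so p ≈ 100×(9 − 177)/(0 − 177) = -16800/-177 = 94.92.
p = 95 reproduces all three channels after rounding.

95%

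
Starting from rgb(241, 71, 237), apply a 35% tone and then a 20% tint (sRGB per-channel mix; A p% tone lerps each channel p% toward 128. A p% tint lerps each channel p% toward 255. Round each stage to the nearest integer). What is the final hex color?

#D47CD2

Lerp each channel 35% toward 128:
  R: 241 − 39.55 = 201.45 → 201
  G: 71 + 19.95 = 90.95 → 91
  B: 237 + 0.35×(128−237) = 237 − 38.15 = 198.85 → 199
After the tone: rgb(201, 91, 199) = #C95BC7.
Per channel, c → c + 0.2(255 − c):
  R: 201 + 0.2×(255−201) = 201 + 10.8 = 211.8 → 212
  G: 91 + 32.8 = 123.8 → 124
  B: 199 + 11.2 = 210.2 → 210
rgb(212, 124, 210) = #D47CD2.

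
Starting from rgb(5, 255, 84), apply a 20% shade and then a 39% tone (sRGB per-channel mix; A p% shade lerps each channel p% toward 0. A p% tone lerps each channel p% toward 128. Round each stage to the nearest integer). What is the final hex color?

Per channel, c → c + 0.2(0 − c):
  R: 5 + 0.2×(0−5) = 5 − 1 = 4 → 4
  G: 255 − 51 = 204 → 204
  B: 84 + 0.2×(0−84) = 84 − 16.8 = 67.2 → 67
After the shade: rgb(4, 204, 67) = #04CC43.
A 39% tone moves each channel 39% toward 128:
  R: 4 + 48.36 = 52.36 → 52
  G: 204 + 0.39×(128−204) = 204 − 29.64 = 174.36 → 174
  B: 67 + 23.79 = 90.79 → 91
rgb(52, 174, 91) = #34AE5B.

#34AE5B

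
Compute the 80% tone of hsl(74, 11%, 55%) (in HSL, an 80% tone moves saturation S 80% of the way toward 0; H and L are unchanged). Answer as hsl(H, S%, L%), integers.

hsl(74, 2%, 55%)

S moves 80% from 11 toward 0: 11 − 8.8 = 2.2 → 2.
H and L are unchanged.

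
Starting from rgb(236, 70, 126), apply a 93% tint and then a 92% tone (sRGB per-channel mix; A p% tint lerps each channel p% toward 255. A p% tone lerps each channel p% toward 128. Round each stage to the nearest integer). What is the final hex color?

A 93% tint moves each channel 93% toward 255:
  R: 236 + 17.67 = 253.67 → 254
  G: 70 + 0.93×(255−70) = 70 + 172.05 = 242.05 → 242
  B: 126 + 119.97 = 245.97 → 246
After the tint: rgb(254, 242, 246) = #FEF2F6.
A 92% tone moves each channel 92% toward 128:
  R: 254 + 0.92×(128−254) = 254 − 115.92 = 138.08 → 138
  G: 242 + 0.92×(128−242) = 242 − 104.88 = 137.12 → 137
  B: 246 − 108.56 = 137.44 → 137
rgb(138, 137, 137) = #8A8989.

#8A8989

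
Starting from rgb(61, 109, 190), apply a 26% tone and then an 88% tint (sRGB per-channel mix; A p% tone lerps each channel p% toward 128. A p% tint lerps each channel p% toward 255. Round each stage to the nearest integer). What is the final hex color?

#EAEEF5

Per channel, c → c + 0.26(128 − c):
  R: 61 + 0.26×(128−61) = 61 + 17.42 = 78.42 → 78
  G: 109 + 0.26×(128−109) = 109 + 4.94 = 113.94 → 114
  B: 190 − 16.12 = 173.88 → 174
After the tone: rgb(78, 114, 174) = #4E72AE.
Lerp each channel 88% toward 255:
  R: 78 + 155.76 = 233.76 → 234
  G: 114 + 0.88×(255−114) = 114 + 124.08 = 238.08 → 238
  B: 174 + 71.28 = 245.28 → 245
rgb(234, 238, 245) = #EAEEF5.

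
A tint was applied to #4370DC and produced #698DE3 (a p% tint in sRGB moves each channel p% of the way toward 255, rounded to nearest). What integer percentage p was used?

#4370DC is rgb(67, 112, 220); #698DE3 is rgb(105, 141, 227).
On the R channel (widest range): 105 ≈ 67 + (p/100)(255 − 67), so p ≈ 100×(105 − 67)/(255 − 67) = 3800/188 = 20.21.
p = 20 reproduces all three channels after rounding.

20%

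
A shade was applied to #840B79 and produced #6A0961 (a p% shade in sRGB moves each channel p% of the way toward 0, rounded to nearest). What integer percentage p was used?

#840B79 is rgb(132, 11, 121); #6A0961 is rgb(106, 9, 97).
On the R channel (widest range): 106 ≈ 132 + (p/100)(0 − 132), so p ≈ 100×(106 − 132)/(0 − 132) = -2600/-132 = 19.70.
p = 20 reproduces all three channels after rounding.

20%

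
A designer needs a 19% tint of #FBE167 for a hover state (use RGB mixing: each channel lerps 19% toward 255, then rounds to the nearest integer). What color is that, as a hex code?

#FBE167 is rgb(251, 225, 103).
Per channel, c → c + 0.19(255 − c):
  R: 251 + 0.19×(255−251) = 251 + 0.76 = 251.76 → 252
  G: 225 + 5.7 = 230.7 → 231
  B: 103 + 0.19×(255−103) = 103 + 28.88 = 131.88 → 132
rgb(252, 231, 132) = #FCE784.

#FCE784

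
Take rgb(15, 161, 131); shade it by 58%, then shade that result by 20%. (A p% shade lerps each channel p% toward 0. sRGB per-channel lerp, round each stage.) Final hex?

Per channel, c → c + 0.58(0 − c):
  R: 15 − 8.7 = 6.3 → 6
  G: 161 + 0.58×(0−161) = 161 − 93.38 = 67.62 → 68
  B: 131 − 75.98 = 55.02 → 55
After the shade: rgb(6, 68, 55) = #064437.
Lerp each channel 20% toward 0:
  R: 6 + 0.2×(0−6) = 6 − 1.2 = 4.8 → 5
  G: 68 + 0.2×(0−68) = 68 − 13.6 = 54.4 → 54
  B: 55 + 0.2×(0−55) = 55 − 11 = 44 → 44
rgb(5, 54, 44) = #05362c.

#05362c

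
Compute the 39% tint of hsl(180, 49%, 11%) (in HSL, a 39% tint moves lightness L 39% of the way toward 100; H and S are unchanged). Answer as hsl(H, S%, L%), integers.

hsl(180, 49%, 46%)

L moves 39% from 11 toward 100: 11 + 34.71 = 45.71 → 46.
H and S are unchanged.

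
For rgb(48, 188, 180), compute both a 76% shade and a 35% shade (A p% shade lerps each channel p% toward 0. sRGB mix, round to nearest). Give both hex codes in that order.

76% shade:
  R: 48 + 0.76×(0−48) = 48 − 36.48 = 11.52 → 12
  G: 188 − 142.88 = 45.12 → 45
  B: 180 − 136.8 = 43.2 → 43
  → #0C2D2B
35% shade:
  R: 48 + 0.35×(0−48) = 48 − 16.8 = 31.2 → 31
  G: 188 + 0.35×(0−188) = 188 − 65.8 = 122.2 → 122
  B: 180 − 63 = 117 → 117
  → #1F7A75

#0C2D2B, #1F7A75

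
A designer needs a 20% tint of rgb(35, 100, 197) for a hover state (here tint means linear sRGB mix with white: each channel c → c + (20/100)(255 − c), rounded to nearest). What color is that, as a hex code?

#4f83d1

Per channel, c → c + 0.2(255 − c):
  R: 35 + 0.2×(255−35) = 35 + 44 = 79 → 79
  G: 100 + 31 = 131 → 131
  B: 197 + 0.2×(255−197) = 197 + 11.6 = 208.6 → 209
rgb(79, 131, 209) = #4f83d1.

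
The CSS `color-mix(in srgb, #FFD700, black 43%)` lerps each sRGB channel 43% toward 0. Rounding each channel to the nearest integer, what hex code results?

#917B00

#FFD700 is rgb(255, 215, 0).
Per channel, c → c + 0.43(0 − c):
  R: 255 − 109.65 = 145.35 → 145
  G: 215 + 0.43×(0−215) = 215 − 92.45 = 122.55 → 123
  B: 0 + 0.43×(0−0) = 0 + 0 = 0 → 0
rgb(145, 123, 0) = #917B00.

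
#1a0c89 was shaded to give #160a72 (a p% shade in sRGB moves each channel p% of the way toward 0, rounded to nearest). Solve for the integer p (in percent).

#1a0c89 is rgb(26, 12, 137); #160a72 is rgb(22, 10, 114).
On the B channel (widest range): 114 ≈ 137 + (p/100)(0 − 137), so p ≈ 100×(114 − 137)/(0 − 137) = -2300/-137 = 16.79.
p = 17 reproduces all three channels after rounding.

17%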